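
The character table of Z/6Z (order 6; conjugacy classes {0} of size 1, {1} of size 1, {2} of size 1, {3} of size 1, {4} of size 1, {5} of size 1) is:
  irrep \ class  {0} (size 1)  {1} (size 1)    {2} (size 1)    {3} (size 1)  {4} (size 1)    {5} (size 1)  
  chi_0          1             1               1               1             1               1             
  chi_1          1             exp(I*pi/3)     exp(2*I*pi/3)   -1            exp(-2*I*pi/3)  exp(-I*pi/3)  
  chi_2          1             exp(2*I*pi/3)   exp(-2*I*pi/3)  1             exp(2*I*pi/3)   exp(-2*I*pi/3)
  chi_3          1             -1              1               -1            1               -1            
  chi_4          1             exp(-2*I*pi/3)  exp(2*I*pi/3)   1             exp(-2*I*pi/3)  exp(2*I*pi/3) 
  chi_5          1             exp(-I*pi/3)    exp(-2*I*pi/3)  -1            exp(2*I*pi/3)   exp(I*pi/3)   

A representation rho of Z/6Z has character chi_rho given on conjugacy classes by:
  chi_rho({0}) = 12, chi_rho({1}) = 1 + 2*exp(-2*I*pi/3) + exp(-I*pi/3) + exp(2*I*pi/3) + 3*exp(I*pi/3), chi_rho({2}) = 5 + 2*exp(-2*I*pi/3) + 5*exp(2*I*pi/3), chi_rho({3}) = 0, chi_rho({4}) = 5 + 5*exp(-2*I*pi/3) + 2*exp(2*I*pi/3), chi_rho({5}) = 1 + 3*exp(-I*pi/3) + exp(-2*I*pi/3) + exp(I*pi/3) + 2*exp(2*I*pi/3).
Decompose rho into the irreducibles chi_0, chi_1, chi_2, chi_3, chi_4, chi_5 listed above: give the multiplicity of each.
Multiplicities: chi_0: 3, chi_1: 3, chi_2: 1, chi_3: 2, chi_4: 2, chi_5: 1.

Details: Use <chi_rho, chi> = (1/|G|) sum_C |C| * chi_rho(C) * conj(chi(C)) with |G| = 6 for each irreducible chi in the table:
  <chi_rho, chi_0> = (1/6)[1*(12)*conj(1) + 1*(1 + 2*exp(-2*I*pi/3) + exp(-I*pi/3) + exp(2*I*pi/3) + 3*exp(I*pi/3))*conj(1) + 1*(5 + 2*exp(-2*I*pi/3) + 5*exp(2*I*pi/3))*conj(1) + 1*(0)*conj(1) + 1*(5 + 5*exp(-2*I*pi/3) + 2*exp(2*I*pi/3))*conj(1) + 1*(1 + 3*exp(-I*pi/3) + exp(-2*I*pi/3) + exp(I*pi/3) + 2*exp(2*I*pi/3))*conj(1)]
      = (1/6)[(12) + (1 + 2*exp(-2*I*pi/3) + exp(-I*pi/3) + exp(2*I*pi/3) + 3*exp(I*pi/3)) + (5 + 2*exp(-2*I*pi/3) + 5*exp(2*I*pi/3)) + (0) + (5 + 5*exp(-2*I*pi/3) + 2*exp(2*I*pi/3)) + (1 + 3*exp(-I*pi/3) + exp(-2*I*pi/3) + exp(I*pi/3) + 2*exp(2*I*pi/3))] = 18/6 = 3
  <chi_rho, chi_1> = (1/6)[1*(12)*conj(1) + 1*(1 + 2*exp(-2*I*pi/3) + exp(-I*pi/3) + exp(2*I*pi/3) + 3*exp(I*pi/3))*conj(exp(I*pi/3)) + 1*(5 + 2*exp(-2*I*pi/3) + 5*exp(2*I*pi/3))*conj(exp(2*I*pi/3)) + 1*(0)*conj(-1) + 1*(5 + 5*exp(-2*I*pi/3) + 2*exp(2*I*pi/3))*conj(exp(-2*I*pi/3)) + 1*(1 + 3*exp(-I*pi/3) + exp(-2*I*pi/3) + exp(I*pi/3) + 2*exp(2*I*pi/3))*conj(exp(-I*pi/3))]
      = (1/6)[(12) + (1 + exp(-2*I*pi/3) + exp(-I*pi/3) + exp(I*pi/3)) + (5 + 5*exp(-2*I*pi/3) + 2*exp(2*I*pi/3)) + (0) + (5 + 2*exp(-2*I*pi/3) + 5*exp(2*I*pi/3)) + (1 + exp(-I*pi/3) + exp(2*I*pi/3) + exp(I*pi/3))] = 18/6 = 3
  <chi_rho, chi_2> = (1/6)[1*(12)*conj(1) + 1*(1 + 2*exp(-2*I*pi/3) + exp(-I*pi/3) + exp(2*I*pi/3) + 3*exp(I*pi/3))*conj(exp(2*I*pi/3)) + 1*(5 + 2*exp(-2*I*pi/3) + 5*exp(2*I*pi/3))*conj(exp(-2*I*pi/3)) + 1*(0)*conj(1) + 1*(5 + 5*exp(-2*I*pi/3) + 2*exp(2*I*pi/3))*conj(exp(2*I*pi/3)) + 1*(1 + 3*exp(-I*pi/3) + exp(-2*I*pi/3) + exp(I*pi/3) + 2*exp(2*I*pi/3))*conj(exp(-2*I*pi/3))]
      = (1/6)[(12) + (3*exp(-I*pi/3) + exp(-2*I*pi/3) + 2*exp(2*I*pi/3)) + (-3) + (0) + (-3) + (2*exp(-2*I*pi/3) + exp(2*I*pi/3) + 3*exp(I*pi/3))] = 6/6 = 1
  <chi_rho, chi_3> = (1/6)[1*(12)*conj(1) + 1*(1 + 2*exp(-2*I*pi/3) + exp(-I*pi/3) + exp(2*I*pi/3) + 3*exp(I*pi/3))*conj(-1) + 1*(5 + 2*exp(-2*I*pi/3) + 5*exp(2*I*pi/3))*conj(1) + 1*(0)*conj(-1) + 1*(5 + 5*exp(-2*I*pi/3) + 2*exp(2*I*pi/3))*conj(1) + 1*(1 + 3*exp(-I*pi/3) + exp(-2*I*pi/3) + exp(I*pi/3) + 2*exp(2*I*pi/3))*conj(-1)]
      = (1/6)[(12) + (-1 - 3*exp(I*pi/3) - exp(2*I*pi/3) - exp(-I*pi/3) - 2*exp(-2*I*pi/3)) + (5 + 2*exp(-2*I*pi/3) + 5*exp(2*I*pi/3)) + (0) + (5 + 5*exp(-2*I*pi/3) + 2*exp(2*I*pi/3)) + (-1 - 2*exp(2*I*pi/3) - exp(I*pi/3) - exp(-2*I*pi/3) - 3*exp(-I*pi/3))] = 12/6 = 2
  <chi_rho, chi_4> = (1/6)[1*(12)*conj(1) + 1*(1 + 2*exp(-2*I*pi/3) + exp(-I*pi/3) + exp(2*I*pi/3) + 3*exp(I*pi/3))*conj(exp(-2*I*pi/3)) + 1*(5 + 2*exp(-2*I*pi/3) + 5*exp(2*I*pi/3))*conj(exp(2*I*pi/3)) + 1*(0)*conj(1) + 1*(5 + 5*exp(-2*I*pi/3) + 2*exp(2*I*pi/3))*conj(exp(-2*I*pi/3)) + 1*(1 + 3*exp(-I*pi/3) + exp(-2*I*pi/3) + exp(I*pi/3) + 2*exp(2*I*pi/3))*conj(exp(2*I*pi/3))]
      = (1/6)[(12) + (-1 + exp(-2*I*pi/3) + exp(2*I*pi/3) + exp(I*pi/3)) + (5 + 5*exp(-2*I*pi/3) + 2*exp(2*I*pi/3)) + (0) + (5 + 2*exp(-2*I*pi/3) + 5*exp(2*I*pi/3)) + (-1 + exp(-2*I*pi/3) + exp(-I*pi/3) + exp(2*I*pi/3))] = 12/6 = 2
  <chi_rho, chi_5> = (1/6)[1*(12)*conj(1) + 1*(1 + 2*exp(-2*I*pi/3) + exp(-I*pi/3) + exp(2*I*pi/3) + 3*exp(I*pi/3))*conj(exp(-I*pi/3)) + 1*(5 + 2*exp(-2*I*pi/3) + 5*exp(2*I*pi/3))*conj(exp(-2*I*pi/3)) + 1*(0)*conj(-1) + 1*(5 + 5*exp(-2*I*pi/3) + 2*exp(2*I*pi/3))*conj(exp(2*I*pi/3)) + 1*(1 + 3*exp(-I*pi/3) + exp(-2*I*pi/3) + exp(I*pi/3) + 2*exp(2*I*pi/3))*conj(exp(I*pi/3))]
      = (1/6)[(12) + (2*exp(-I*pi/3) + exp(I*pi/3) + 3*exp(2*I*pi/3)) + (-3) + (0) + (-3) + (3*exp(-2*I*pi/3) + exp(-I*pi/3) + 2*exp(I*pi/3))] = 6/6 = 1
(Exp terms are combined using exp(i*s)*conj(exp(i*t)) = exp(i*(s-t)), and sums of them are collapsed using the identity that for every m > 1 the m distinct m-th roots of unity sum to 0, e.g. 1 + exp(2*I*pi/3) + exp(-2*I*pi/3) = 0.)
Dimension check: dim(rho) = sum (mult * dim) = 3*1 + 3*1 + 1*1 + 2*1 + 2*1 + 1*1 = 12 = chi_rho(e) = 12.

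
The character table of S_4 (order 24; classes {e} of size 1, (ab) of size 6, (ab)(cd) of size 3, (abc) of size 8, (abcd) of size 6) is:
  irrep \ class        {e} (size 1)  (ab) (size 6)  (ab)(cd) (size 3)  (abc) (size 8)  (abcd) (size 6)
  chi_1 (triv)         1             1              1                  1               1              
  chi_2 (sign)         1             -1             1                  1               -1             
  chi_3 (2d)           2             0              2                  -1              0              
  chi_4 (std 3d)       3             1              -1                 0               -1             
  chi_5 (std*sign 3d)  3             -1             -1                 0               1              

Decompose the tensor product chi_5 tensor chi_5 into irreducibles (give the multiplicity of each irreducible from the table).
chi_5 tensor chi_5 = chi_1 + chi_3 + chi_4 + chi_5 (all other irreducibles have multiplicity 0).

Derivation: The character of a tensor product is the pointwise product (chi_5 * chi_5)(C) = chi_5(C) * chi_5(C):
  {e}: (3)*(3), (ab): (-1)*(-1), (ab)(cd): (-1)*(-1), (abc): (0)*(0), (abcd): (1)*(1)
so (chi_5 * chi_5) takes values
  {e} -> 9, (ab) -> 1, (ab)(cd) -> 1, (abc) -> 0, (abcd) -> 1.
Now take the inner product of this character with each irreducible chi from the table, <chi_5*chi_5, chi> = (1/24) sum_C |C| (chi_5*chi_5)(C) conj(chi(C)):
  <chi_5*chi_5, chi_1> = (1/24)[1*(9)*conj(1) + 6*(1)*conj(1) + 3*(1)*conj(1) + 8*(0)*conj(1) + 6*(1)*conj(1)]
      = (1/24)[(9) + (6) + (3) + (0) + (6)] = 24/24 = 1
  <chi_5*chi_5, chi_2> = (1/24)[1*(9)*conj(1) + 6*(1)*conj(-1) + 3*(1)*conj(1) + 8*(0)*conj(1) + 6*(1)*conj(-1)]
      = (1/24)[(9) + (-6) + (3) + (0) + (-6)] = 0/24 = 0
  <chi_5*chi_5, chi_3> = (1/24)[1*(9)*conj(2) + 6*(1)*conj(0) + 3*(1)*conj(2) + 8*(0)*conj(-1) + 6*(1)*conj(0)]
      = (1/24)[(18) + (0) + (6) + (0) + (0)] = 24/24 = 1
  <chi_5*chi_5, chi_4> = (1/24)[1*(9)*conj(3) + 6*(1)*conj(1) + 3*(1)*conj(-1) + 8*(0)*conj(0) + 6*(1)*conj(-1)]
      = (1/24)[(27) + (6) + (-3) + (0) + (-6)] = 24/24 = 1
  <chi_5*chi_5, chi_5> = (1/24)[1*(9)*conj(3) + 6*(1)*conj(-1) + 3*(1)*conj(-1) + 8*(0)*conj(0) + 6*(1)*conj(1)]
      = (1/24)[(27) + (-6) + (-3) + (0) + (6)] = 24/24 = 1
Hence the multiplicities are chi_1: 1, chi_3: 1, chi_4: 1, chi_5: 1. Dimension check: dim(chi_5)*dim(chi_5) = 3*3 = 9 and sum (mult * dim) = 1*1 + 1*2 + 1*3 + 1*3 = 9.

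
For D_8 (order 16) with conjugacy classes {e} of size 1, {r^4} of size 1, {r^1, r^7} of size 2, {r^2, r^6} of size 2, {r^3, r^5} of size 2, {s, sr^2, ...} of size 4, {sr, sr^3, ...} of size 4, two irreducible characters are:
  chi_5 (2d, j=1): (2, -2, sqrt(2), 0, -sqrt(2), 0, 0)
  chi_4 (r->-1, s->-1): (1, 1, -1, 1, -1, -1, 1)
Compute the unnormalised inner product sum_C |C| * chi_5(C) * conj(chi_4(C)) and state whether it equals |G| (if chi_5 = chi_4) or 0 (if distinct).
Sum = 0; so <chi_5, chi_4> = 0 (distinct irreducibles are orthogonal).

Compute term by term over conjugacy classes (|C| * chi_5(C) * conj(chi_4(C))):
  1*(2)*conj(1) + 1*(-2)*conj(1) + 2*(sqrt(2))*conj(-1) + 2*(0)*conj(1) + 2*(-sqrt(2))*conj(-1) + 4*(0)*conj(-1) + 4*(0)*conj(1)
  = (2) + (-2) + (-2*sqrt(2)) + (0) + (2*sqrt(2)) + (0) + (0)
  = 0.
Dividing by |G| = 16 gives 0/16 = 0, matching the row-orthogonality relation <chi_5, chi_4> = [chi_5 = chi_4].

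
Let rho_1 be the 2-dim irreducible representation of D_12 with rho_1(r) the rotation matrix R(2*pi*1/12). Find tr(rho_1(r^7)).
chi_{rho_1}(r^7) = 2*cos(2*pi*1*7/12) = -sqrt(3)

Justification: rho_1(r^7) is rotation by angle 2*pi*1*7/12, whose trace is 2*cos(2*pi*1*7/12) = -sqrt(3).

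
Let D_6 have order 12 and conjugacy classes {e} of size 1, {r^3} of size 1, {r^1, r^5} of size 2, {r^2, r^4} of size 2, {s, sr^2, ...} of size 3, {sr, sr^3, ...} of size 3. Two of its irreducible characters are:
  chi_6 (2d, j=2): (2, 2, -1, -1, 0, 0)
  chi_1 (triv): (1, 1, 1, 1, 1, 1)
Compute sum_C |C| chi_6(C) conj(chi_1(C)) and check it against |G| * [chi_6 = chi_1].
Sum = 0; so <chi_6, chi_1> = 0 (distinct irreducibles are orthogonal).

Compute term by term over conjugacy classes (|C| * chi_6(C) * conj(chi_1(C))):
  1*(2)*conj(1) + 1*(2)*conj(1) + 2*(-1)*conj(1) + 2*(-1)*conj(1) + 3*(0)*conj(1) + 3*(0)*conj(1)
  = (2) + (2) + (-2) + (-2) + (0) + (0)
  = 0.
Dividing by |G| = 12 gives 0/12 = 0, matching the row-orthogonality relation <chi_6, chi_1> = [chi_6 = chi_1].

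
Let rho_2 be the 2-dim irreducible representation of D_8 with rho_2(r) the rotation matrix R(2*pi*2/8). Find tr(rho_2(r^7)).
chi_{rho_2}(r^7) = 2*cos(2*pi*2*7/8) = 0

Why: rho_2(r^7) is rotation by angle 2*pi*2*7/8, whose trace is 2*cos(2*pi*2*7/8) = 0.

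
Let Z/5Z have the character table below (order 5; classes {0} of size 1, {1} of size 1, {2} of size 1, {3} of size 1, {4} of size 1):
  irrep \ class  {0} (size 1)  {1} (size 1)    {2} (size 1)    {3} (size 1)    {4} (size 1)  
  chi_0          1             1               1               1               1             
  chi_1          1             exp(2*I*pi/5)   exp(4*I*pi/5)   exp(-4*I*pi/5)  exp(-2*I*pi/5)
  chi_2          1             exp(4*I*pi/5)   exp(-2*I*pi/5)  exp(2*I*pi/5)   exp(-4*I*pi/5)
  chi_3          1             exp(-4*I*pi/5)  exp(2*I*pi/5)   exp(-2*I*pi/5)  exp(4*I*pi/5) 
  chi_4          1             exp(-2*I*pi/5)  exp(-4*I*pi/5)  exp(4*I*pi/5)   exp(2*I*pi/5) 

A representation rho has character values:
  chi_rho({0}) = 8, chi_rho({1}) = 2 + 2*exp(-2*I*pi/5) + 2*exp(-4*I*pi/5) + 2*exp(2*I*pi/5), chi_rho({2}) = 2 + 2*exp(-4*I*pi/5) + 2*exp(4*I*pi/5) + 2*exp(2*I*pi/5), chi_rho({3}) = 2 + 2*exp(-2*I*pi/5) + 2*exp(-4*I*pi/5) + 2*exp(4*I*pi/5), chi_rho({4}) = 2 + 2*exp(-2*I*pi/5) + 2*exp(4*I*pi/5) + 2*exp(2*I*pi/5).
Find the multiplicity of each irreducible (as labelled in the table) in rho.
Multiplicities: chi_0: 2, chi_1: 2, chi_2: 0, chi_3: 2, chi_4: 2.

Derivation: Use <chi_rho, chi> = (1/|G|) sum_C |C| * chi_rho(C) * conj(chi(C)) with |G| = 5 for each irreducible chi in the table:
  <chi_rho, chi_0> = (1/5)[1*(8)*conj(1) + 1*(2 + 2*exp(-2*I*pi/5) + 2*exp(-4*I*pi/5) + 2*exp(2*I*pi/5))*conj(1) + 1*(2 + 2*exp(-4*I*pi/5) + 2*exp(4*I*pi/5) + 2*exp(2*I*pi/5))*conj(1) + 1*(2 + 2*exp(-2*I*pi/5) + 2*exp(-4*I*pi/5) + 2*exp(4*I*pi/5))*conj(1) + 1*(2 + 2*exp(-2*I*pi/5) + 2*exp(4*I*pi/5) + 2*exp(2*I*pi/5))*conj(1)]
      = (1/5)[(8) + (2 + 2*exp(-2*I*pi/5) + 2*exp(-4*I*pi/5) + 2*exp(2*I*pi/5)) + (2 + 2*exp(-4*I*pi/5) + 2*exp(4*I*pi/5) + 2*exp(2*I*pi/5)) + (2 + 2*exp(-2*I*pi/5) + 2*exp(-4*I*pi/5) + 2*exp(4*I*pi/5)) + (2 + 2*exp(-2*I*pi/5) + 2*exp(4*I*pi/5) + 2*exp(2*I*pi/5))] = 10/5 = 2
  <chi_rho, chi_1> = (1/5)[1*(8)*conj(1) + 1*(2 + 2*exp(-2*I*pi/5) + 2*exp(-4*I*pi/5) + 2*exp(2*I*pi/5))*conj(exp(2*I*pi/5)) + 1*(2 + 2*exp(-4*I*pi/5) + 2*exp(4*I*pi/5) + 2*exp(2*I*pi/5))*conj(exp(4*I*pi/5)) + 1*(2 + 2*exp(-2*I*pi/5) + 2*exp(-4*I*pi/5) + 2*exp(4*I*pi/5))*conj(exp(-4*I*pi/5)) + 1*(2 + 2*exp(-2*I*pi/5) + 2*exp(4*I*pi/5) + 2*exp(2*I*pi/5))*conj(exp(-2*I*pi/5))]
      = (1/5)[(8) + (2 + 2*exp(-2*I*pi/5) + 2*exp(-4*I*pi/5) + 2*exp(4*I*pi/5)) + (2 + 2*exp(-2*I*pi/5) + 2*exp(-4*I*pi/5) + 2*exp(2*I*pi/5)) + (2 + 2*exp(-2*I*pi/5) + 2*exp(4*I*pi/5) + 2*exp(2*I*pi/5)) + (2 + 2*exp(-4*I*pi/5) + 2*exp(4*I*pi/5) + 2*exp(2*I*pi/5))] = 10/5 = 2
  <chi_rho, chi_2> = (1/5)[1*(8)*conj(1) + 1*(2 + 2*exp(-2*I*pi/5) + 2*exp(-4*I*pi/5) + 2*exp(2*I*pi/5))*conj(exp(4*I*pi/5)) + 1*(2 + 2*exp(-4*I*pi/5) + 2*exp(4*I*pi/5) + 2*exp(2*I*pi/5))*conj(exp(-2*I*pi/5)) + 1*(2 + 2*exp(-2*I*pi/5) + 2*exp(-4*I*pi/5) + 2*exp(4*I*pi/5))*conj(exp(2*I*pi/5)) + 1*(2 + 2*exp(-2*I*pi/5) + 2*exp(4*I*pi/5) + 2*exp(2*I*pi/5))*conj(exp(-4*I*pi/5))]
      = (1/5)[(8) + (-2) + (-2) + (-2) + (-2)] = 0/5 = 0
  <chi_rho, chi_3> = (1/5)[1*(8)*conj(1) + 1*(2 + 2*exp(-2*I*pi/5) + 2*exp(-4*I*pi/5) + 2*exp(2*I*pi/5))*conj(exp(-4*I*pi/5)) + 1*(2 + 2*exp(-4*I*pi/5) + 2*exp(4*I*pi/5) + 2*exp(2*I*pi/5))*conj(exp(2*I*pi/5)) + 1*(2 + 2*exp(-2*I*pi/5) + 2*exp(-4*I*pi/5) + 2*exp(4*I*pi/5))*conj(exp(-2*I*pi/5)) + 1*(2 + 2*exp(-2*I*pi/5) + 2*exp(4*I*pi/5) + 2*exp(2*I*pi/5))*conj(exp(4*I*pi/5))]
      = (1/5)[(8) + (2 + 2*exp(-4*I*pi/5) + 2*exp(4*I*pi/5) + 2*exp(2*I*pi/5)) + (2 + 2*exp(-2*I*pi/5) + 2*exp(4*I*pi/5) + 2*exp(2*I*pi/5)) + (2 + 2*exp(-2*I*pi/5) + 2*exp(-4*I*pi/5) + 2*exp(2*I*pi/5)) + (2 + 2*exp(-2*I*pi/5) + 2*exp(-4*I*pi/5) + 2*exp(4*I*pi/5))] = 10/5 = 2
  <chi_rho, chi_4> = (1/5)[1*(8)*conj(1) + 1*(2 + 2*exp(-2*I*pi/5) + 2*exp(-4*I*pi/5) + 2*exp(2*I*pi/5))*conj(exp(-2*I*pi/5)) + 1*(2 + 2*exp(-4*I*pi/5) + 2*exp(4*I*pi/5) + 2*exp(2*I*pi/5))*conj(exp(-4*I*pi/5)) + 1*(2 + 2*exp(-2*I*pi/5) + 2*exp(-4*I*pi/5) + 2*exp(4*I*pi/5))*conj(exp(4*I*pi/5)) + 1*(2 + 2*exp(-2*I*pi/5) + 2*exp(4*I*pi/5) + 2*exp(2*I*pi/5))*conj(exp(2*I*pi/5))]
      = (1/5)[(8) + (2 + 2*exp(-2*I*pi/5) + 2*exp(4*I*pi/5) + 2*exp(2*I*pi/5)) + (2 + 2*exp(-2*I*pi/5) + 2*exp(-4*I*pi/5) + 2*exp(4*I*pi/5)) + (2 + 2*exp(-4*I*pi/5) + 2*exp(4*I*pi/5) + 2*exp(2*I*pi/5)) + (2 + 2*exp(-2*I*pi/5) + 2*exp(-4*I*pi/5) + 2*exp(2*I*pi/5))] = 10/5 = 2
(Exp terms are combined using exp(i*s)*conj(exp(i*t)) = exp(i*(s-t)), and sums of them are collapsed using the identity that for every m > 1 the m distinct m-th roots of unity sum to 0, e.g. 1 + exp(2*I*pi/3) + exp(-2*I*pi/3) = 0.)
Dimension check: dim(rho) = sum (mult * dim) = 2*1 + 2*1 + 0*1 + 2*1 + 2*1 = 8 = chi_rho(e) = 8.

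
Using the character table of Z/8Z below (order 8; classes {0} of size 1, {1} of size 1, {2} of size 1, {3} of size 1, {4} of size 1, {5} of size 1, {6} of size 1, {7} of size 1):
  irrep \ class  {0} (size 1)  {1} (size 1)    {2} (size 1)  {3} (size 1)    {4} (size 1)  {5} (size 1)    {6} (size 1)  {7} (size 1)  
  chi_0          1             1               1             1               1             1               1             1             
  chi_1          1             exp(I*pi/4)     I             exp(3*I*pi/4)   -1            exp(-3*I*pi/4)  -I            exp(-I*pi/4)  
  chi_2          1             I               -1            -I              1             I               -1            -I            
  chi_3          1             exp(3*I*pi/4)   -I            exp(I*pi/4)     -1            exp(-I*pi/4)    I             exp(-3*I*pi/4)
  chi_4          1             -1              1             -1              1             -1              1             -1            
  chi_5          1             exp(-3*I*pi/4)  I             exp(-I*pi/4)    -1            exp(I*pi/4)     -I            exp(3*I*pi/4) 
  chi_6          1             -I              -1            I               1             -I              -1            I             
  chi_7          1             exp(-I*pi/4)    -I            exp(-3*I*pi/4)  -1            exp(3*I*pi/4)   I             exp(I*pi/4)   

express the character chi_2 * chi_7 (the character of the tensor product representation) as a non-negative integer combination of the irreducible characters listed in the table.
chi_2 tensor chi_7 = chi_1 (all other irreducibles have multiplicity 0).

Justification: The character of a tensor product is the pointwise product (chi_2 * chi_7)(C) = chi_2(C) * chi_7(C):
  {0}: (1)*(1), {1}: (I)*(exp(-I*pi/4)), {2}: (-1)*(-I), {3}: (-I)*(exp(-3*I*pi/4)), {4}: (1)*(-1), {5}: (I)*(exp(3*I*pi/4)), {6}: (-1)*(I), {7}: (-I)*(exp(I*pi/4))
so (chi_2 * chi_7) takes values
  {0} -> 1, {1} -> exp(I*pi/4), {2} -> I, {3} -> -exp(-I*pi/4), {4} -> -1, {5} -> exp(-3*I*pi/4), {6} -> -I, {7} -> -exp(3*I*pi/4).
Now take the inner product of this character with each irreducible chi from the table, <chi_2*chi_7, chi> = (1/8) sum_C |C| (chi_2*chi_7)(C) conj(chi(C)):
  <chi_2*chi_7, chi_0> = (1/8)[1*(1)*conj(1) + 1*(exp(I*pi/4))*conj(1) + 1*(I)*conj(1) + 1*(-exp(-I*pi/4))*conj(1) + 1*(-1)*conj(1) + 1*(exp(-3*I*pi/4))*conj(1) + 1*(-I)*conj(1) + 1*(-exp(3*I*pi/4))*conj(1)]
      = (1/8)[(1) + (exp(I*pi/4)) + (I) + (-exp(-I*pi/4)) + (-1) + (exp(-3*I*pi/4)) + (-I) + (-exp(3*I*pi/4))] = 0/8 = 0
  <chi_2*chi_7, chi_1> = (1/8)[1*(1)*conj(1) + 1*(exp(I*pi/4))*conj(exp(I*pi/4)) + 1*(I)*conj(I) + 1*(-exp(-I*pi/4))*conj(exp(3*I*pi/4)) + 1*(-1)*conj(-1) + 1*(exp(-3*I*pi/4))*conj(exp(-3*I*pi/4)) + 1*(-I)*conj(-I) + 1*(-exp(3*I*pi/4))*conj(exp(-I*pi/4))]
      = (1/8)[(1) + (1) + (1) + (1) + (1) + (1) + (1) + (1)] = 8/8 = 1
  <chi_2*chi_7, chi_2> = (1/8)[1*(1)*conj(1) + 1*(exp(I*pi/4))*conj(I) + 1*(I)*conj(-1) + 1*(-exp(-I*pi/4))*conj(-I) + 1*(-1)*conj(1) + 1*(exp(-3*I*pi/4))*conj(I) + 1*(-I)*conj(-1) + 1*(-exp(3*I*pi/4))*conj(-I)]
      = (1/8)[(1) + (-exp(3*I*pi/4)) + (-I) + (-exp(I*pi/4)) + (-1) + (-exp(-I*pi/4)) + (I) + (-exp(-3*I*pi/4))] = 0/8 = 0
  <chi_2*chi_7, chi_3> = (1/8)[1*(1)*conj(1) + 1*(exp(I*pi/4))*conj(exp(3*I*pi/4)) + 1*(I)*conj(-I) + 1*(-exp(-I*pi/4))*conj(exp(I*pi/4)) + 1*(-1)*conj(-1) + 1*(exp(-3*I*pi/4))*conj(exp(-I*pi/4)) + 1*(-I)*conj(I) + 1*(-exp(3*I*pi/4))*conj(exp(-3*I*pi/4))]
      = (1/8)[(1) + (-I) + (-1) + (I) + (1) + (-I) + (-1) + (I)] = 0/8 = 0
  <chi_2*chi_7, chi_4> = (1/8)[1*(1)*conj(1) + 1*(exp(I*pi/4))*conj(-1) + 1*(I)*conj(1) + 1*(-exp(-I*pi/4))*conj(-1) + 1*(-1)*conj(1) + 1*(exp(-3*I*pi/4))*conj(-1) + 1*(-I)*conj(1) + 1*(-exp(3*I*pi/4))*conj(-1)]
      = (1/8)[(1) + (-exp(I*pi/4)) + (I) + (exp(-I*pi/4)) + (-1) + (-exp(-3*I*pi/4)) + (-I) + (exp(3*I*pi/4))] = 0/8 = 0
  <chi_2*chi_7, chi_5> = (1/8)[1*(1)*conj(1) + 1*(exp(I*pi/4))*conj(exp(-3*I*pi/4)) + 1*(I)*conj(I) + 1*(-exp(-I*pi/4))*conj(exp(-I*pi/4)) + 1*(-1)*conj(-1) + 1*(exp(-3*I*pi/4))*conj(exp(I*pi/4)) + 1*(-I)*conj(-I) + 1*(-exp(3*I*pi/4))*conj(exp(3*I*pi/4))]
      = (1/8)[(1) + (-1) + (1) + (-1) + (1) + (-1) + (1) + (-1)] = 0/8 = 0
  <chi_2*chi_7, chi_6> = (1/8)[1*(1)*conj(1) + 1*(exp(I*pi/4))*conj(-I) + 1*(I)*conj(-1) + 1*(-exp(-I*pi/4))*conj(I) + 1*(-1)*conj(1) + 1*(exp(-3*I*pi/4))*conj(-I) + 1*(-I)*conj(-1) + 1*(-exp(3*I*pi/4))*conj(I)]
      = (1/8)[(1) + (exp(3*I*pi/4)) + (-I) + (exp(I*pi/4)) + (-1) + (exp(-I*pi/4)) + (I) + (exp(-3*I*pi/4))] = 0/8 = 0
  <chi_2*chi_7, chi_7> = (1/8)[1*(1)*conj(1) + 1*(exp(I*pi/4))*conj(exp(-I*pi/4)) + 1*(I)*conj(-I) + 1*(-exp(-I*pi/4))*conj(exp(-3*I*pi/4)) + 1*(-1)*conj(-1) + 1*(exp(-3*I*pi/4))*conj(exp(3*I*pi/4)) + 1*(-I)*conj(I) + 1*(-exp(3*I*pi/4))*conj(exp(I*pi/4))]
      = (1/8)[(1) + (I) + (-1) + (-I) + (1) + (I) + (-1) + (-I)] = 0/8 = 0
(Exp terms are combined using exp(i*s)*conj(exp(i*t)) = exp(i*(s-t)), and sums of them are collapsed using the identity that for every m > 1 the m distinct m-th roots of unity sum to 0, e.g. 1 + exp(2*I*pi/3) + exp(-2*I*pi/3) = 0.)
Hence the multiplicities are chi_1: 1. Dimension check: dim(chi_2)*dim(chi_7) = 1*1 = 1 and sum (mult * dim) = 1*1 = 1.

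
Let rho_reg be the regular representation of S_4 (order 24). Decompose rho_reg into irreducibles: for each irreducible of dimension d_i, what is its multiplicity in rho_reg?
Each irreducible V_i of dimension d_i appears with multiplicity d_i, i.e. rho_reg = (direct sum over all irreducibles V_i) d_i V_i. The irreducible dimensions for S_4 are 1, 1, 2, 3, 3: 2 irreducibles of dimension 1, each with multiplicity 1; 1 irreducible of dimension 2, with multiplicity 2; 2 irreducibles of dimension 3, each with multiplicity 3. Total dimension 2*1*1 + 1*2*2 + 2*3*3 = 24 = |G|.

Solution. General theorem: in the regular representation of a finite group G, each irreducible appears with multiplicity equal to its dimension. Check: dim(rho_reg) = sum d_i^2 = 1 + 1 + 4 + 9 + 9 = 24 = |G|.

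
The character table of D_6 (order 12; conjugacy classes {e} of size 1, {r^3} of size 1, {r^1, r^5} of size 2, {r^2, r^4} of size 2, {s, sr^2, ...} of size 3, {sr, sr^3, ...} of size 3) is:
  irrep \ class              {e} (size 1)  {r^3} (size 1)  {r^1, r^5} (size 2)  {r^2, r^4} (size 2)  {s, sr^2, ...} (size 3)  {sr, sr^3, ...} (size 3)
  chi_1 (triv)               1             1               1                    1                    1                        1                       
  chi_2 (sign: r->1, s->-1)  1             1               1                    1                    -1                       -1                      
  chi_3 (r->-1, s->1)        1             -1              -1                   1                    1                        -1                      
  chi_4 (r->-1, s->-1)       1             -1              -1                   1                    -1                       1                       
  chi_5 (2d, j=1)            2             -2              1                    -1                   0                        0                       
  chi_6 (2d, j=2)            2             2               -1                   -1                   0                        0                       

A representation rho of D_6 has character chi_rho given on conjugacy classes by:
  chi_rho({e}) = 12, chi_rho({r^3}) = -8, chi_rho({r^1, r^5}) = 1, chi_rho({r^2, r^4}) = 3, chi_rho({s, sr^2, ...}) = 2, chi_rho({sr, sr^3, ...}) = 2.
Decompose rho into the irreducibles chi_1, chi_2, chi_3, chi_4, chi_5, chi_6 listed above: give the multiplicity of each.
Multiplicities: chi_1: 2, chi_2: 0, chi_3: 2, chi_4: 2, chi_5: 3, chi_6: 0.

Reasoning: Use <chi_rho, chi> = (1/|G|) sum_C |C| * chi_rho(C) * conj(chi(C)) with |G| = 12 for each irreducible chi in the table:
  <chi_rho, chi_1> = (1/12)[1*(12)*conj(1) + 1*(-8)*conj(1) + 2*(1)*conj(1) + 2*(3)*conj(1) + 3*(2)*conj(1) + 3*(2)*conj(1)]
      = (1/12)[(12) + (-8) + (2) + (6) + (6) + (6)] = 24/12 = 2
  <chi_rho, chi_2> = (1/12)[1*(12)*conj(1) + 1*(-8)*conj(1) + 2*(1)*conj(1) + 2*(3)*conj(1) + 3*(2)*conj(-1) + 3*(2)*conj(-1)]
      = (1/12)[(12) + (-8) + (2) + (6) + (-6) + (-6)] = 0/12 = 0
  <chi_rho, chi_3> = (1/12)[1*(12)*conj(1) + 1*(-8)*conj(-1) + 2*(1)*conj(-1) + 2*(3)*conj(1) + 3*(2)*conj(1) + 3*(2)*conj(-1)]
      = (1/12)[(12) + (8) + (-2) + (6) + (6) + (-6)] = 24/12 = 2
  <chi_rho, chi_4> = (1/12)[1*(12)*conj(1) + 1*(-8)*conj(-1) + 2*(1)*conj(-1) + 2*(3)*conj(1) + 3*(2)*conj(-1) + 3*(2)*conj(1)]
      = (1/12)[(12) + (8) + (-2) + (6) + (-6) + (6)] = 24/12 = 2
  <chi_rho, chi_5> = (1/12)[1*(12)*conj(2) + 1*(-8)*conj(-2) + 2*(1)*conj(1) + 2*(3)*conj(-1) + 3*(2)*conj(0) + 3*(2)*conj(0)]
      = (1/12)[(24) + (16) + (2) + (-6) + (0) + (0)] = 36/12 = 3
  <chi_rho, chi_6> = (1/12)[1*(12)*conj(2) + 1*(-8)*conj(2) + 2*(1)*conj(-1) + 2*(3)*conj(-1) + 3*(2)*conj(0) + 3*(2)*conj(0)]
      = (1/12)[(24) + (-16) + (-2) + (-6) + (0) + (0)] = 0/12 = 0
Dimension check: dim(rho) = sum (mult * dim) = 2*1 + 0*1 + 2*1 + 2*1 + 3*2 + 0*2 = 12 = chi_rho(e) = 12.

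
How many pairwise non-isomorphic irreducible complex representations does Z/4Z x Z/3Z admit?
12

Justification: The number of irreducible complex representations of a finite group equals its number of conjugacy classes. Z/4Z x Z/3Z is abelian of order 12, so every element is its own conjugacy class: 12 classes, so Z/4Z x Z/3Z (order 12) has exactly 12 irreducible complex representations.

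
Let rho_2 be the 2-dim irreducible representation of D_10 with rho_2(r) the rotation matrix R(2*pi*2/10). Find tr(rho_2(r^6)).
chi_{rho_2}(r^6) = 2*cos(2*pi*2*6/10) = -1/2 + sqrt(5)/2

Explanation: rho_2(r^6) is rotation by angle 2*pi*2*6/10, whose trace is 2*cos(2*pi*2*6/10) = -1/2 + sqrt(5)/2.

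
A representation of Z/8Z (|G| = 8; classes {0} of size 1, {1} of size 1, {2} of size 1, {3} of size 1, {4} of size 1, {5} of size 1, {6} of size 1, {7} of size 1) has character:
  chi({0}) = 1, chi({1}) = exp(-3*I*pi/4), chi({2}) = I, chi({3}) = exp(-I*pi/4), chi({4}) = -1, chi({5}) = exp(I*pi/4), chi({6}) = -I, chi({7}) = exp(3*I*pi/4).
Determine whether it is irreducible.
Irreducible: <chi, chi> = 1.

Argument: <chi, chi> = (1/|G|) sum_C |C| * |chi(C)|^2 = (1/8)[1*|1|^2 + 1*|exp(-3*I*pi/4)|^2 + 1*|I|^2 + 1*|exp(-I*pi/4)|^2 + 1*|-1|^2 + 1*|exp(I*pi/4)|^2 + 1*|-I|^2 + 1*|exp(3*I*pi/4)|^2]
  = (1/8)[(1) + (1) + (1) + (1) + (1) + (1) + (1) + (1)] = 8/8 = 1.
(Exp terms are combined using exp(i*s)*conj(exp(i*t)) = exp(i*(s-t)), and sums of them are collapsed using the identity that for every m > 1 the m distinct m-th roots of unity sum to 0, e.g. 1 + exp(2*I*pi/3) + exp(-2*I*pi/3) = 0.)
A character is irreducible iff <chi, chi> = 1, so this representation is irreducible.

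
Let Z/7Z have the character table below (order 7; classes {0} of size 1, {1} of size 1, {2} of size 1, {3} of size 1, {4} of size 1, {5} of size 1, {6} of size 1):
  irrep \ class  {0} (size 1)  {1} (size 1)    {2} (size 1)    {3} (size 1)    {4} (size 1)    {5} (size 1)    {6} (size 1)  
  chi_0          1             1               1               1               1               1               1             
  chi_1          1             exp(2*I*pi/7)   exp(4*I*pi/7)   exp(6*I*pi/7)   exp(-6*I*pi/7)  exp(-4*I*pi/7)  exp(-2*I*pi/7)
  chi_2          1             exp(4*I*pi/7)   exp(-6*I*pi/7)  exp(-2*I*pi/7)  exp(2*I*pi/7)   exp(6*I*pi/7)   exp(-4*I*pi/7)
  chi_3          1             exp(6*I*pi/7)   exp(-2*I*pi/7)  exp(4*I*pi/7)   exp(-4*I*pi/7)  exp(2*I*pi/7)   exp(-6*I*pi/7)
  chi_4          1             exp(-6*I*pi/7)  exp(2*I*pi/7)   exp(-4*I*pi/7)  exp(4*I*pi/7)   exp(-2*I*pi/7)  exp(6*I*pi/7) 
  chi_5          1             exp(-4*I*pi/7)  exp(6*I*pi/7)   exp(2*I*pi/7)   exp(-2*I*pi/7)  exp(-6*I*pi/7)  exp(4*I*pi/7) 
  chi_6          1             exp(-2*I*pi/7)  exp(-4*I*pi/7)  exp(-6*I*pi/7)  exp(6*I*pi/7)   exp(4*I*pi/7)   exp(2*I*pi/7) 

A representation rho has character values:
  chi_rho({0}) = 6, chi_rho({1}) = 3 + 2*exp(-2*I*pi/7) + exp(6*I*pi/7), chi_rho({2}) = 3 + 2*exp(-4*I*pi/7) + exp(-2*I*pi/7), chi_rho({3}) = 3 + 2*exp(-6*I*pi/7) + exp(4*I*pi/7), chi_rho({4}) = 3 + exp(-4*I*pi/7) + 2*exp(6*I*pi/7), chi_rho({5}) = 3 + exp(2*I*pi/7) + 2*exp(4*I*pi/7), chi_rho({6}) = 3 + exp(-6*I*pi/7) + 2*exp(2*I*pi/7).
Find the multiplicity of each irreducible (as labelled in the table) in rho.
Multiplicities: chi_0: 3, chi_1: 0, chi_2: 0, chi_3: 1, chi_4: 0, chi_5: 0, chi_6: 2.

Reasoning: Use <chi_rho, chi> = (1/|G|) sum_C |C| * chi_rho(C) * conj(chi(C)) with |G| = 7 for each irreducible chi in the table:
  <chi_rho, chi_0> = (1/7)[1*(6)*conj(1) + 1*(3 + 2*exp(-2*I*pi/7) + exp(6*I*pi/7))*conj(1) + 1*(3 + 2*exp(-4*I*pi/7) + exp(-2*I*pi/7))*conj(1) + 1*(3 + 2*exp(-6*I*pi/7) + exp(4*I*pi/7))*conj(1) + 1*(3 + exp(-4*I*pi/7) + 2*exp(6*I*pi/7))*conj(1) + 1*(3 + exp(2*I*pi/7) + 2*exp(4*I*pi/7))*conj(1) + 1*(3 + exp(-6*I*pi/7) + 2*exp(2*I*pi/7))*conj(1)]
      = (1/7)[(6) + (3 + 2*exp(-2*I*pi/7) + exp(6*I*pi/7)) + (3 + 2*exp(-4*I*pi/7) + exp(-2*I*pi/7)) + (3 + 2*exp(-6*I*pi/7) + exp(4*I*pi/7)) + (3 + exp(-4*I*pi/7) + 2*exp(6*I*pi/7)) + (3 + exp(2*I*pi/7) + 2*exp(4*I*pi/7)) + (3 + exp(-6*I*pi/7) + 2*exp(2*I*pi/7))] = 21/7 = 3
  <chi_rho, chi_1> = (1/7)[1*(6)*conj(1) + 1*(3 + 2*exp(-2*I*pi/7) + exp(6*I*pi/7))*conj(exp(2*I*pi/7)) + 1*(3 + 2*exp(-4*I*pi/7) + exp(-2*I*pi/7))*conj(exp(4*I*pi/7)) + 1*(3 + 2*exp(-6*I*pi/7) + exp(4*I*pi/7))*conj(exp(6*I*pi/7)) + 1*(3 + exp(-4*I*pi/7) + 2*exp(6*I*pi/7))*conj(exp(-6*I*pi/7)) + 1*(3 + exp(2*I*pi/7) + 2*exp(4*I*pi/7))*conj(exp(-4*I*pi/7)) + 1*(3 + exp(-6*I*pi/7) + 2*exp(2*I*pi/7))*conj(exp(-2*I*pi/7))]
      = (1/7)[(6) + (3*exp(-2*I*pi/7) + 2*exp(-4*I*pi/7) + exp(4*I*pi/7)) + (3*exp(-4*I*pi/7) + exp(-6*I*pi/7) + 2*exp(6*I*pi/7)) + (3*exp(-6*I*pi/7) + exp(-2*I*pi/7) + 2*exp(2*I*pi/7)) + (2*exp(-2*I*pi/7) + exp(2*I*pi/7) + 3*exp(6*I*pi/7)) + (2*exp(-6*I*pi/7) + exp(6*I*pi/7) + 3*exp(4*I*pi/7)) + (exp(-4*I*pi/7) + 2*exp(4*I*pi/7) + 3*exp(2*I*pi/7))] = 0/7 = 0
  <chi_rho, chi_2> = (1/7)[1*(6)*conj(1) + 1*(3 + 2*exp(-2*I*pi/7) + exp(6*I*pi/7))*conj(exp(4*I*pi/7)) + 1*(3 + 2*exp(-4*I*pi/7) + exp(-2*I*pi/7))*conj(exp(-6*I*pi/7)) + 1*(3 + 2*exp(-6*I*pi/7) + exp(4*I*pi/7))*conj(exp(-2*I*pi/7)) + 1*(3 + exp(-4*I*pi/7) + 2*exp(6*I*pi/7))*conj(exp(2*I*pi/7)) + 1*(3 + exp(2*I*pi/7) + 2*exp(4*I*pi/7))*conj(exp(6*I*pi/7)) + 1*(3 + exp(-6*I*pi/7) + 2*exp(2*I*pi/7))*conj(exp(-4*I*pi/7))]
      = (1/7)[(6) + (3*exp(-4*I*pi/7) + 2*exp(-6*I*pi/7) + exp(2*I*pi/7)) + (exp(4*I*pi/7) + 3*exp(6*I*pi/7) + 2*exp(2*I*pi/7)) + (2*exp(-4*I*pi/7) + exp(6*I*pi/7) + 3*exp(2*I*pi/7)) + (3*exp(-2*I*pi/7) + exp(-6*I*pi/7) + 2*exp(4*I*pi/7)) + (2*exp(-2*I*pi/7) + 3*exp(-6*I*pi/7) + exp(-4*I*pi/7)) + (exp(-2*I*pi/7) + 2*exp(6*I*pi/7) + 3*exp(4*I*pi/7))] = 0/7 = 0
  <chi_rho, chi_3> = (1/7)[1*(6)*conj(1) + 1*(3 + 2*exp(-2*I*pi/7) + exp(6*I*pi/7))*conj(exp(6*I*pi/7)) + 1*(3 + 2*exp(-4*I*pi/7) + exp(-2*I*pi/7))*conj(exp(-2*I*pi/7)) + 1*(3 + 2*exp(-6*I*pi/7) + exp(4*I*pi/7))*conj(exp(4*I*pi/7)) + 1*(3 + exp(-4*I*pi/7) + 2*exp(6*I*pi/7))*conj(exp(-4*I*pi/7)) + 1*(3 + exp(2*I*pi/7) + 2*exp(4*I*pi/7))*conj(exp(2*I*pi/7)) + 1*(3 + exp(-6*I*pi/7) + 2*exp(2*I*pi/7))*conj(exp(-6*I*pi/7))]
      = (1/7)[(6) + (1 + 3*exp(-6*I*pi/7) + 2*exp(6*I*pi/7)) + (1 + 2*exp(-2*I*pi/7) + 3*exp(2*I*pi/7)) + (1 + 3*exp(-4*I*pi/7) + 2*exp(4*I*pi/7)) + (1 + 2*exp(-4*I*pi/7) + 3*exp(4*I*pi/7)) + (1 + 3*exp(-2*I*pi/7) + 2*exp(2*I*pi/7)) + (1 + 2*exp(-6*I*pi/7) + 3*exp(6*I*pi/7))] = 7/7 = 1
  <chi_rho, chi_4> = (1/7)[1*(6)*conj(1) + 1*(3 + 2*exp(-2*I*pi/7) + exp(6*I*pi/7))*conj(exp(-6*I*pi/7)) + 1*(3 + 2*exp(-4*I*pi/7) + exp(-2*I*pi/7))*conj(exp(2*I*pi/7)) + 1*(3 + 2*exp(-6*I*pi/7) + exp(4*I*pi/7))*conj(exp(-4*I*pi/7)) + 1*(3 + exp(-4*I*pi/7) + 2*exp(6*I*pi/7))*conj(exp(4*I*pi/7)) + 1*(3 + exp(2*I*pi/7) + 2*exp(4*I*pi/7))*conj(exp(-2*I*pi/7)) + 1*(3 + exp(-6*I*pi/7) + 2*exp(2*I*pi/7))*conj(exp(6*I*pi/7))]
      = (1/7)[(6) + (exp(-2*I*pi/7) + 3*exp(6*I*pi/7) + 2*exp(4*I*pi/7)) + (3*exp(-2*I*pi/7) + exp(-4*I*pi/7) + 2*exp(-6*I*pi/7)) + (2*exp(-2*I*pi/7) + exp(-6*I*pi/7) + 3*exp(4*I*pi/7)) + (3*exp(-4*I*pi/7) + exp(6*I*pi/7) + 2*exp(2*I*pi/7)) + (2*exp(6*I*pi/7) + exp(4*I*pi/7) + 3*exp(2*I*pi/7)) + (2*exp(-4*I*pi/7) + 3*exp(-6*I*pi/7) + exp(2*I*pi/7))] = 0/7 = 0
  <chi_rho, chi_5> = (1/7)[1*(6)*conj(1) + 1*(3 + 2*exp(-2*I*pi/7) + exp(6*I*pi/7))*conj(exp(-4*I*pi/7)) + 1*(3 + 2*exp(-4*I*pi/7) + exp(-2*I*pi/7))*conj(exp(6*I*pi/7)) + 1*(3 + 2*exp(-6*I*pi/7) + exp(4*I*pi/7))*conj(exp(2*I*pi/7)) + 1*(3 + exp(-4*I*pi/7) + 2*exp(6*I*pi/7))*conj(exp(-2*I*pi/7)) + 1*(3 + exp(2*I*pi/7) + 2*exp(4*I*pi/7))*conj(exp(-6*I*pi/7)) + 1*(3 + exp(-6*I*pi/7) + 2*exp(2*I*pi/7))*conj(exp(4*I*pi/7))]
      = (1/7)[(6) + (exp(-4*I*pi/7) + 2*exp(2*I*pi/7) + 3*exp(4*I*pi/7)) + (3*exp(-6*I*pi/7) + exp(6*I*pi/7) + 2*exp(4*I*pi/7)) + (3*exp(-2*I*pi/7) + exp(2*I*pi/7) + 2*exp(6*I*pi/7)) + (2*exp(-6*I*pi/7) + exp(-2*I*pi/7) + 3*exp(2*I*pi/7)) + (2*exp(-4*I*pi/7) + exp(-6*I*pi/7) + 3*exp(6*I*pi/7)) + (3*exp(-4*I*pi/7) + 2*exp(-2*I*pi/7) + exp(4*I*pi/7))] = 0/7 = 0
  <chi_rho, chi_6> = (1/7)[1*(6)*conj(1) + 1*(3 + 2*exp(-2*I*pi/7) + exp(6*I*pi/7))*conj(exp(-2*I*pi/7)) + 1*(3 + 2*exp(-4*I*pi/7) + exp(-2*I*pi/7))*conj(exp(-4*I*pi/7)) + 1*(3 + 2*exp(-6*I*pi/7) + exp(4*I*pi/7))*conj(exp(-6*I*pi/7)) + 1*(3 + exp(-4*I*pi/7) + 2*exp(6*I*pi/7))*conj(exp(6*I*pi/7)) + 1*(3 + exp(2*I*pi/7) + 2*exp(4*I*pi/7))*conj(exp(4*I*pi/7)) + 1*(3 + exp(-6*I*pi/7) + 2*exp(2*I*pi/7))*conj(exp(2*I*pi/7))]
      = (1/7)[(6) + (2 + exp(-6*I*pi/7) + 3*exp(2*I*pi/7)) + (2 + exp(2*I*pi/7) + 3*exp(4*I*pi/7)) + (2 + exp(-4*I*pi/7) + 3*exp(6*I*pi/7)) + (2 + 3*exp(-6*I*pi/7) + exp(4*I*pi/7)) + (2 + 3*exp(-4*I*pi/7) + exp(-2*I*pi/7)) + (2 + 3*exp(-2*I*pi/7) + exp(6*I*pi/7))] = 14/7 = 2
(Exp terms are combined using exp(i*s)*conj(exp(i*t)) = exp(i*(s-t)), and sums of them are collapsed using the identity that for every m > 1 the m distinct m-th roots of unity sum to 0, e.g. 1 + exp(2*I*pi/3) + exp(-2*I*pi/3) = 0.)
Dimension check: dim(rho) = sum (mult * dim) = 3*1 + 0*1 + 0*1 + 1*1 + 0*1 + 0*1 + 2*1 = 6 = chi_rho(e) = 6.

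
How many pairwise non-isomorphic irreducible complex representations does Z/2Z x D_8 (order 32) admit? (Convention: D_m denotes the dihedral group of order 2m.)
14

Solution. The number of irreducible complex representations of a finite group equals its number of conjugacy classes. For a direct product, #classes(G x H) = #classes(G) * #classes(H). Z/2Z has 2 classes (abelian), D_8 has 7 classes, so 2 * 7 = 14, so Z/2Z x D_8 (order 32) has exactly 14 irreducible complex representations.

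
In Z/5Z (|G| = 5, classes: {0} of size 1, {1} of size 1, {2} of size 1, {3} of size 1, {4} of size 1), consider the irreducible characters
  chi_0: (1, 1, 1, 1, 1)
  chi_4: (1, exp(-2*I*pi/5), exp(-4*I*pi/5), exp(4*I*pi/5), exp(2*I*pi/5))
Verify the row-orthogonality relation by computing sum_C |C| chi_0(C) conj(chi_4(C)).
Sum = 0; so <chi_0, chi_4> = 0 (distinct irreducibles are orthogonal).

Reasoning: Compute term by term over conjugacy classes (|C| * chi_0(C) * conj(chi_4(C))):
  1*(1)*conj(1) + 1*(1)*conj(exp(-2*I*pi/5)) + 1*(1)*conj(exp(-4*I*pi/5)) + 1*(1)*conj(exp(4*I*pi/5)) + 1*(1)*conj(exp(2*I*pi/5))
  = (1) + (exp(2*I*pi/5)) + (exp(4*I*pi/5)) + (exp(-4*I*pi/5)) + (exp(-2*I*pi/5))
  = 0.
(Exp terms are combined using exp(i*s)*conj(exp(i*t)) = exp(i*(s-t)), and sums of them are collapsed using the identity that for every m > 1 the m distinct m-th roots of unity sum to 0, e.g. 1 + exp(2*I*pi/3) + exp(-2*I*pi/3) = 0.)
Dividing by |G| = 5 gives 0/5 = 0, matching the row-orthogonality relation <chi_0, chi_4> = [chi_0 = chi_4].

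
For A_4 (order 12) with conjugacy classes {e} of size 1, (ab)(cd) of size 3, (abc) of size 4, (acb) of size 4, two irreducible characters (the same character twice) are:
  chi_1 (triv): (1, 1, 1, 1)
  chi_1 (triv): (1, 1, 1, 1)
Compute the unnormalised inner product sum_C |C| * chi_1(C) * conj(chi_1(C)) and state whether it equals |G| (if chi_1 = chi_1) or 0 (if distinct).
Sum = 12 = |G| = 12; so <chi_1, chi_1> = 1 (norm-1 confirms irreducibility).

Why: Compute term by term over conjugacy classes (|C| * chi_1(C) * conj(chi_1(C))):
  1*(1)*conj(1) + 3*(1)*conj(1) + 4*(1)*conj(1) + 4*(1)*conj(1)
  = (1) + (3) + (4) + (4)
  = 12.
(Exp terms are combined using exp(i*s)*conj(exp(i*t)) = exp(i*(s-t)), and sums of them are collapsed using the identity that for every m > 1 the m distinct m-th roots of unity sum to 0, e.g. 1 + exp(2*I*pi/3) + exp(-2*I*pi/3) = 0.)
Dividing by |G| = 12 gives 12/12 = 1, matching the row-orthogonality relation <chi_1, chi_1> = [chi_1 = chi_1].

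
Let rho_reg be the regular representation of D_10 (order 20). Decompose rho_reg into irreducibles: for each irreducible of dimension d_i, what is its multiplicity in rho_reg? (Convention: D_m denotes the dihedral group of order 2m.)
Each irreducible V_i of dimension d_i appears with multiplicity d_i, i.e. rho_reg = (direct sum over all irreducibles V_i) d_i V_i. The irreducible dimensions for D_10 are 1, 1, 1, 1, 2, 2, 2, 2: 4 irreducibles of dimension 1, each with multiplicity 1; 4 irreducibles of dimension 2, each with multiplicity 2. Total dimension 4*1*1 + 4*2*2 = 20 = |G|.

Explanation: General theorem: in the regular representation of a finite group G, each irreducible appears with multiplicity equal to its dimension. Check: dim(rho_reg) = sum d_i^2 = 1 + 1 + 1 + 1 + 4 + 4 + 4 + 4 = 20 = |G|.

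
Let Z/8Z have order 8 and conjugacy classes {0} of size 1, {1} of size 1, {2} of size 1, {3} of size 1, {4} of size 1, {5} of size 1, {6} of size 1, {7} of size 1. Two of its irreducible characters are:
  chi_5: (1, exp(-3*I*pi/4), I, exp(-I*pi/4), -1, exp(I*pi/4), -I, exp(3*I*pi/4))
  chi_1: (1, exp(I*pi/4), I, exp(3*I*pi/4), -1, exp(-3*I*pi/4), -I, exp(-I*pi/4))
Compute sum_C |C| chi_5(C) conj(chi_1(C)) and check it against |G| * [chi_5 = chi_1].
Sum = 0; so <chi_5, chi_1> = 0 (distinct irreducibles are orthogonal).

Explanation: Compute term by term over conjugacy classes (|C| * chi_5(C) * conj(chi_1(C))):
  1*(1)*conj(1) + 1*(exp(-3*I*pi/4))*conj(exp(I*pi/4)) + 1*(I)*conj(I) + 1*(exp(-I*pi/4))*conj(exp(3*I*pi/4)) + 1*(-1)*conj(-1) + 1*(exp(I*pi/4))*conj(exp(-3*I*pi/4)) + 1*(-I)*conj(-I) + 1*(exp(3*I*pi/4))*conj(exp(-I*pi/4))
  = (1) + (-1) + (1) + (-1) + (1) + (-1) + (1) + (-1)
  = 0.
(Exp terms are combined using exp(i*s)*conj(exp(i*t)) = exp(i*(s-t)), and sums of them are collapsed using the identity that for every m > 1 the m distinct m-th roots of unity sum to 0, e.g. 1 + exp(2*I*pi/3) + exp(-2*I*pi/3) = 0.)
Dividing by |G| = 8 gives 0/8 = 0, matching the row-orthogonality relation <chi_5, chi_1> = [chi_5 = chi_1].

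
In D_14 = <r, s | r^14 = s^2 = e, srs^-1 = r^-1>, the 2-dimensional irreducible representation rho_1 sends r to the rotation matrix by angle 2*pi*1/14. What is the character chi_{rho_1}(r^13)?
chi_{rho_1}(r^13) = 2*cos(2*pi*1*13/14) = 2*cos(pi/7)

Justification: rho_1(r^13) is rotation by angle 2*pi*1*13/14, whose trace is 2*cos(2*pi*1*13/14) = 2*cos(pi/7).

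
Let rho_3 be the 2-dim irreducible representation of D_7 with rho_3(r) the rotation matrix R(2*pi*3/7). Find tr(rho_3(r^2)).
chi_{rho_3}(r^2) = 2*cos(2*pi*3*2/7) = 2*cos(2*pi/7)

Explanation: rho_3(r^2) is rotation by angle 2*pi*3*2/7, whose trace is 2*cos(2*pi*3*2/7) = 2*cos(2*pi/7).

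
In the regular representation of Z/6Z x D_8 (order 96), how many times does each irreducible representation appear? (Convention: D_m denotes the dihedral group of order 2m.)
Each irreducible V_i of dimension d_i appears with multiplicity d_i, i.e. rho_reg = (direct sum over all irreducibles V_i) d_i V_i. The irreducible dimensions for Z/6Z x D_8 are 1, 1, 1, 1, 1, 1, 1, 1, 1, 1, 1, 1, 1, 1, 1, 1, 1, 1, 1, 1, 1, 1, 1, 1, 2, 2, 2, 2, 2, 2, 2, 2, 2, 2, 2, 2, 2, 2, 2, 2, 2, 2: 24 irreducibles of dimension 1, each with multiplicity 1; 18 irreducibles of dimension 2, each with multiplicity 2. Total dimension 24*1*1 + 18*2*2 = 96 = |G|.

Argument: General theorem: in the regular representation of a finite group G, each irreducible appears with multiplicity equal to its dimension. Check: dim(rho_reg) = sum d_i^2 = 1 + 1 + 1 + 1 + 1 + 1 + 1 + 1 + 1 + 1 + 1 + 1 + 1 + 1 + 1 + 1 + 1 + 1 + 1 + 1 + 1 + 1 + 1 + 1 + 4 + 4 + 4 + 4 + 4 + 4 + 4 + 4 + 4 + 4 + 4 + 4 + 4 + 4 + 4 + 4 + 4 + 4 = 96 = |G|.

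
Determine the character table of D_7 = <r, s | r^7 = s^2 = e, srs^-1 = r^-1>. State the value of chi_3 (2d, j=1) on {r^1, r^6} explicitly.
Conjugacy classes: {e} of size 1, {r^1, r^6} of size 2, {r^2, r^5} of size 2, {r^3, r^4} of size 2, {s, sr, ..., sr^6} of size 7.
Character table:
  irrep \ class              {e} (size 1)  {r^1, r^6} (size 2)  {r^2, r^5} (size 2)  {r^3, r^4} (size 2)  {s, sr, ..., sr^6} (size 7)
  chi_1 (triv)               1             1                    1                    1                    1                          
  chi_2 (sign: r->1, s->-1)  1             1                    1                    1                    -1                         
  chi_3 (2d, j=1)            2             2*cos(2*pi/7)        -2*cos(3*pi/7)       -2*cos(pi/7)         0                          
  chi_4 (2d, j=2)            2             -2*cos(3*pi/7)       -2*cos(pi/7)         2*cos(2*pi/7)        0                          
  chi_5 (2d, j=3)            2             -2*cos(pi/7)         2*cos(2*pi/7)        -2*cos(3*pi/7)       0                          

Spot check: chi_3 (2d, j=1) on {r^1, r^6} = 2*cos(2*pi/7).

Argument: D_7 has order 2*7 = 14 with 5 conjugacy classes, hence 5 irreducibles. Sum of squared dims 1 + 1 + 4 + 4 + 4 = 14 = |G|. Linear characters come from the abelianisation; the 2-dimensional irreps have character r^k -> 2*cos(2*pi*j*k/7), reflections -> 0.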